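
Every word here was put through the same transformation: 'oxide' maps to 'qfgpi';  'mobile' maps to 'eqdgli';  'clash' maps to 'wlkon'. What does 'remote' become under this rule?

vieqhi

o(14)→q(16) and x(23)→f(5) fit y≡19x+10 (mod 26); the inverse of 19 mod 26 is 11. This is an affine cipher: with a=0,…,z=25, each position x becomes (19x+10) mod 26.
For remote: r(17)→19·17+10≡21=v; e(4)→19·4+10≡8=i; m(12)→19·12+10≡4=e; o(14)→19·14+10≡16=q; t(19)→19·19+10≡7=h; e(4)→19·4+10≡8=i (all mod 26).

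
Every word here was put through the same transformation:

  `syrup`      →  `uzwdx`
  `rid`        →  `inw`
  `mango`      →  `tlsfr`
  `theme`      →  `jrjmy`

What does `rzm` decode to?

hum

Read the word backwards and shift each letter +5.
Undoing it on rzm: shift back: r−5=m, z−5=u, m−5=h → muh; then reverse → hum.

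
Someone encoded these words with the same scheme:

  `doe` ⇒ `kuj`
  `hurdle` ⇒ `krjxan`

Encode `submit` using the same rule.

zoshay

Two steps: reverse the string, then apply a Caesar shift of +6.
For submit: reverse → timbus; then shift: t+6=z, i+6=o, m+6=s, b+6=h, u+6=a, s+6=y.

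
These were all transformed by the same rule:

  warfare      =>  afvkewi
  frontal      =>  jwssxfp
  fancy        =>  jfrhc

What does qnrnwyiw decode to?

Shifts by position in warfare: pos 0: w→a (+4), pos 1: a→f (+5), pos 2: r→v (+4), pos 3: f→k (+5) — repeating every 2. The shifts repeat in a cycle of length 2: positions 0,1,… shift by +4, +5, then the pattern repeats.
Reversing it on qnrnwyiw: q−4=m, n−5=i, r−4=n, n−5=i, w−4=s, y−5=t, i−4=e, w−5=r.

minister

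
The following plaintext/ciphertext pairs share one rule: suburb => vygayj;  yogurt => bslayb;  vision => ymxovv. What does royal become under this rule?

usdgs

In suburb: s→v is +3, u→y is +4, b→g is +5, u→a is +6 — the shift increases by 1 each position. Letter i (0-indexed) is shifted by i+3, so successive shifts are 3, 4, 5, ….
For royal: r+3=u, o+4=s, y+5=d, a+6=g, l+7=s.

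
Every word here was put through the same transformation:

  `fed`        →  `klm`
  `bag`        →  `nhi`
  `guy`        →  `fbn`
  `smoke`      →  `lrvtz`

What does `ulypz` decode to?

The output letters match the input read backwards, each shifted +7: fed reversed is def. Read the word backwards and shift each letter +7.
Undoing it on ulypz: shift back: u−7=n, l−7=e, y−7=r, p−7=i, z−7=s → neris; then reverse → siren.

siren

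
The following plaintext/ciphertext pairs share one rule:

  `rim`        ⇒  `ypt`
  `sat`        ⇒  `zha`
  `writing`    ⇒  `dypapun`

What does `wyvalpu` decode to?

protein

Compare letters: r→y is +7, i→p is +7, m→t is +7 — a constant shift. Every letter moves 7 places later in the alphabet, wrapping around z→a.
Undoing it on wyvalpu: w−7=p, y−7=r, v−7=o, a−7=t, l−7=e, p−7=i, u−7=n.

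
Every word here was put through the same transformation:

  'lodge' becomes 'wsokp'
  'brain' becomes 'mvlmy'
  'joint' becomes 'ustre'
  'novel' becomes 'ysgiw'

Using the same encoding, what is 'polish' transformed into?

aswmdl

Shifts by position in lodge: pos 0: l→w (+11), pos 1: o→s (+4), pos 2: d→o (+11), pos 3: g→k (+4) — repeating every 2. The shifts repeat in a cycle of length 2: positions 0,1,… shift by +11, +4, then the pattern repeats.
Applying it to polish: p+11=a, o+4=s, l+11=w, i+4=m, s+11=d, h+4=l.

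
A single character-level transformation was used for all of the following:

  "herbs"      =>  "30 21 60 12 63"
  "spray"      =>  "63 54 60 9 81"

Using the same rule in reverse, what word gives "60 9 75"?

raw

h(#8)→30 and e(#5)→21: differences scale by 3, so n = 3·pos + 6. Each letter becomes 3×(its alphabet position, a=1..z=26) + 6.
Undoing it on 60 9 75: 60→(60−6)÷3=18=r, 9→(9−6)÷3=1=a, 75→(75−6)÷3=23=w.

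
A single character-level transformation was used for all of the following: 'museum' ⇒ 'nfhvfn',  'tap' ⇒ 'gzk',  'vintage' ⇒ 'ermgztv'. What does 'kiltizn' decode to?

Each pair mirrors across the alphabet (m↔n, u↔f, s↔h): positions sum to 25. This is the alphabet-reversal cipher (Atbash): a becomes z, b becomes y, etc.
Decoding kiltizn: k↔p, i↔r, l↔o, t↔g, i↔r, z↔a, n↔m.

program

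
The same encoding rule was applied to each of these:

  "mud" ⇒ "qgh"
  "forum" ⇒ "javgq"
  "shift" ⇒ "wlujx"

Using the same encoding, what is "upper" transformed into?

Vowels shift forward by 12 and consonants shift forward by 4.
Applying it to upper: u(vowel)+12=g, p(cons)+4=t, p(cons)+4=t, e(vowel)+12=q, r(cons)+4=v.

gttqv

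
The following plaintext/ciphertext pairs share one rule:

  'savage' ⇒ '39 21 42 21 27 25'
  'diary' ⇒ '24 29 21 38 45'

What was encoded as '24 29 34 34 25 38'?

s is letter #19 and maps to 39: an offset of 20. The number is (letter's place in the alphabet, a=1) + 20.
Undoing it on 24 29 34 34 25 38: 24→(24−20)÷1=4=d, 29→(29−20)÷1=9=i, 34→(34−20)÷1=14=n, 34→(34−20)÷1=14=n, 25→(25−20)÷1=5=e, 38→(38−20)÷1=18=r.

dinner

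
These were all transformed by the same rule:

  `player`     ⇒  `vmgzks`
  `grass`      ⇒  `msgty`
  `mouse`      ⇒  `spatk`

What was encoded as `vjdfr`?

Shifts by position in player: pos 0: p→v (+6), pos 1: l→m (+1), pos 2: a→g (+6), pos 3: y→z (+1) — repeating every 2. A repeating key of period 2 is used — shifts +6, +1 over and over.
Undoing it on vjdfr: v−6=p, j−1=i, d−6=x, f−1=e, r−6=l.

pixel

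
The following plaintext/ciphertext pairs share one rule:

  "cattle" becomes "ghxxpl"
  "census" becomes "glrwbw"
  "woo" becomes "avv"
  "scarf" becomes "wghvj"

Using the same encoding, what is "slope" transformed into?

The shift depends on letter class: consonant c→g is +4, but vowel a→h is +7. The rule splits by letter class: vowels +7, consonants +4.
On slope: s(cons)+4=w, l(cons)+4=p, o(vowel)+7=v, p(cons)+4=t, e(vowel)+7=l.

wpvtl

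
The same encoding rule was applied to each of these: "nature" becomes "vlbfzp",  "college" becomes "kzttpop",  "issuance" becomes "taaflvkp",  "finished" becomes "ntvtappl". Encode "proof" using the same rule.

The shift depends on letter class: consonant n→v is +8, but vowel a→l is +11. Vowels shift forward by 11 and consonants shift forward by 8.
On proof: p(cons)+8=x, r(cons)+8=z, o(vowel)+11=z, o(vowel)+11=z, f(cons)+8=n.

xzzzn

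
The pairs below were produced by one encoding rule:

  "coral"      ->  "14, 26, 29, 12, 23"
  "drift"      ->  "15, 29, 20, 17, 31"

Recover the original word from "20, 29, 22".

Each letter is replaced by its alphabet position (a=1..z=26) + 11.
Decoding 20, 29, 22: 20→(20−11)÷1=9=i, 29→(29−11)÷1=18=r, 22→(22−11)÷1=11=k.

irk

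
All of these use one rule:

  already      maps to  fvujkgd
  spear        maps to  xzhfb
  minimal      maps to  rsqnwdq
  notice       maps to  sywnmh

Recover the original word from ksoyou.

It's a Vigenère-style cipher with numeric key [5,10,3]: position i shifts by key[i mod 3].
Decoding ksoyou: k−5=f, s−10=i, o−3=l, y−5=t, o−10=e, u−3=r.

filter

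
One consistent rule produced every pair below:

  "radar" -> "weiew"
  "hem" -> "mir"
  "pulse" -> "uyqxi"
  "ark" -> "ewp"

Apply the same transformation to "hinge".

The shift depends on letter class: consonant r→w is +5, but vowel a→e is +4. The rule splits by letter class: vowels +4, consonants +5.
For hinge: h(cons)+5=m, i(vowel)+4=m, n(cons)+5=s, g(cons)+5=l, e(vowel)+4=i.

mmsli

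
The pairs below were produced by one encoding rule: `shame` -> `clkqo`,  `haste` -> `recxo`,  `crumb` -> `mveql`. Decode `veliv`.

label

A repeating key of period 2 is used — shifts +10, +4 over and over.
Decoding veliv: v−10=l, e−4=a, l−10=b, i−4=e, v−10=l.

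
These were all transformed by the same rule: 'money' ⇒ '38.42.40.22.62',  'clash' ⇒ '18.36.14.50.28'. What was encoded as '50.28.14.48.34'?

Each letter becomes 2×(its alphabet position, a=1..z=26) + 12.
Reversing it on 50.28.14.48.34: 50→(50−12)÷2=19=s, 28→(28−12)÷2=8=h, 14→(14−12)÷2=1=a, 48→(48−12)÷2=18=r, 34→(34−12)÷2=11=k.

shark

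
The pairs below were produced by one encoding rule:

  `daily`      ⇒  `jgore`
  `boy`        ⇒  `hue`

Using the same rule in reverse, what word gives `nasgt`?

human

It's a constant shift of +6 (ROT6).
Undoing it on nasgt: n−6=h, a−6=u, s−6=m, g−6=a, t−6=n.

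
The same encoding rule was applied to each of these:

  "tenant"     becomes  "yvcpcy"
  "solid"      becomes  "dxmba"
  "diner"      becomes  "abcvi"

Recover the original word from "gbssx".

hippo

Each letter's alphabet position (a=0..z=25) is mapped through 21·x+15 mod 26 — an affine cipher.
Undoing it on gbssx: g(6)→5·(6−15)≡7=h; b(1)→5·(1−15)≡8=i; s(18)→5·(18−15)≡15=p; s(18)→5·(18−15)≡15=p; x(23)→5·(23−15)≡14=o (all mod 26).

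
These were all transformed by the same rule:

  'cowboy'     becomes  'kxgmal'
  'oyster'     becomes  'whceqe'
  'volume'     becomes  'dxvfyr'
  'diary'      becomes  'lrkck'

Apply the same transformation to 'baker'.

In cowboy: c→k is +8, o→x is +9, w→g is +10, b→m is +11 — the shift increases by 1 each position. Each letter shifts forward by (position + 8), i.e. 8, 9, 10, … — the shift grows by one for each successive letter.
For baker: b+8=j, a+9=j, k+10=u, e+11=p, r+12=d.

jjupd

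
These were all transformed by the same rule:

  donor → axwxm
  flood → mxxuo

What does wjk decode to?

The output letters match the input read backwards, each shifted +9: donor reversed is ronod. Read the word backwards and shift each letter +9.
Undoing it on wjk: shift back: w−9=n, j−9=a, k−9=b → nab; then reverse → ban.

ban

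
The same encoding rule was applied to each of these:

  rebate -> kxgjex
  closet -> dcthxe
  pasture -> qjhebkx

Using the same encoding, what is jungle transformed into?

ibwrcx

Treating letters as 0–25, the rule is x ↦ 23x + 9 (mod 26).
On jungle: j(9)→23·9+9≡8=i; u(20)→23·20+9≡1=b; n(13)→23·13+9≡22=w; g(6)→23·6+9≡17=r; l(11)→23·11+9≡2=c; e(4)→23·4+9≡23=x (all mod 26).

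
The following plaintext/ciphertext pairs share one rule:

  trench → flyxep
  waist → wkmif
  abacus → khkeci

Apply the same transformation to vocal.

zuekd

t(19)→f(5) and r(17)→l(11) fit y≡23x+10 (mod 26); the inverse of 23 mod 26 is 17. Each letter's alphabet position (a=0..z=25) is mapped through 23·x+10 mod 26 — an affine cipher.
Applying it to vocal: v(21)→23·21+10≡25=z; o(14)→23·14+10≡20=u; c(2)→23·2+10≡4=e; a(0)→23·0+10≡10=k; l(11)→23·11+10≡3=d (all mod 26).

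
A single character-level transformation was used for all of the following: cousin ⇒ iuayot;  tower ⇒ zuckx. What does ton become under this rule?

Compare letters: c→i is +6, o→u is +6, u→a is +6 — a constant shift. Every letter moves 6 places later in the alphabet, wrapping around z→a.
For ton: t+6=z, o+6=u, n+6=t.

zut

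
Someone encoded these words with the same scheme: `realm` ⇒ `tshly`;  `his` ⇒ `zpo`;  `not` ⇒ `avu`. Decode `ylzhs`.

laser

The output letters match the input read backwards, each shifted +7: realm reversed is mlaer. The word is reversed, then every letter is shifted forward by 7.
Reversing it on ylzhs: shift back: y−7=r, l−7=e, z−7=s, h−7=a, s−7=l → resal; then reverse → laser.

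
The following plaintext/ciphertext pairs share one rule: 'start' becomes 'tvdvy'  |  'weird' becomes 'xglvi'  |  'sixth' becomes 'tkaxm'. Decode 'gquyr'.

forum

In start: s→t is +1, t→v is +2, a→d is +3, r→v is +4 — the shift increases by 1 each position. Each letter shifts forward by (position + 1), i.e. 1, 2, 3, … — the shift grows by one for each successive letter.
Undoing it on gquyr: g−1=f, q−2=o, u−3=r, y−4=u, r−5=m.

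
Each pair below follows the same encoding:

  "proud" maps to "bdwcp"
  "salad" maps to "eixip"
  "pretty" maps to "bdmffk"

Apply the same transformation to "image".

The shift depends on letter class: consonant p→b is +12, but vowel o→w is +8. Vowels shift forward by 8 and consonants shift forward by 12.
Applying it to image: i(vowel)+8=q, m(cons)+12=y, a(vowel)+8=i, g(cons)+12=s, e(vowel)+8=m.

qyism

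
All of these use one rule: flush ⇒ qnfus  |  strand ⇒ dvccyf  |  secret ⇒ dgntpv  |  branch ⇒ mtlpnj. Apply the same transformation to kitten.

vkevpp

Shifts by position in flush: pos 0: f→q (+11), pos 1: l→n (+2), pos 2: u→f (+11), pos 3: s→u (+2) — repeating every 2. The shifts repeat in a cycle of length 2: positions 0,1,… shift by +11, +2, then the pattern repeats.
On kitten: k+11=v, i+2=k, t+11=e, t+2=v, e+11=p, n+2=p.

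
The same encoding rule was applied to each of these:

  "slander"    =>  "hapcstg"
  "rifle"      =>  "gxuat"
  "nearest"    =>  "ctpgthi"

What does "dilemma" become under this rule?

sxatbbp

Compare letters: s→h is +15, l→a is +15, a→p is +15 — a constant shift. This is a Caesar cipher with shift 15.
On dilemma: d+15=s, i+15=x, l+15=a, e+15=t, m+15=b, m+15=b, a+15=p.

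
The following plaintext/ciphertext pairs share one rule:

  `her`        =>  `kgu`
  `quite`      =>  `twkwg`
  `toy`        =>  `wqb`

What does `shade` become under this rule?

vkcgg

The rule splits by letter class: vowels +2, consonants +3.
On shade: s(cons)+3=v, h(cons)+3=k, a(vowel)+2=c, d(cons)+3=g, e(vowel)+2=g.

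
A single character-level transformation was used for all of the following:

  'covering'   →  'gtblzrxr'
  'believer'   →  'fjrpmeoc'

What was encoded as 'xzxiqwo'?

turbine

The shift increases by 1 at each position, starting from +4: 4, 5, 6, ….
Undoing it on xzxiqwo: x−4=t, z−5=u, x−6=r, i−7=b, q−8=i, w−9=n, o−10=e.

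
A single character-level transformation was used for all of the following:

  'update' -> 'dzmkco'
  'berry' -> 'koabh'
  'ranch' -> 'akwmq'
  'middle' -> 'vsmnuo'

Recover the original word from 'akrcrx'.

Shifts by position in update: pos 0: u→d (+9), pos 1: p→z (+10), pos 2: d→m (+9), pos 3: a→k (+10) — repeating every 2. It's a Vigenère-style cipher with numeric key [9,10]: position i shifts by key[i mod 2].
Decoding akrcrx: a−9=r, k−10=a, r−9=i, c−10=s, r−9=i, x−10=n.

raisin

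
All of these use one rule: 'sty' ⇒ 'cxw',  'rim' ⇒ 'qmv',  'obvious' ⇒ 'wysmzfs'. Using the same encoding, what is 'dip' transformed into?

Read the word backwards and shift each letter +4.
On dip: reverse → pid; then shift: p+4=t, i+4=m, d+4=h.

tmh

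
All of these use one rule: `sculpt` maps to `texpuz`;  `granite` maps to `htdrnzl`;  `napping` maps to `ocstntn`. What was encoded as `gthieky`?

The shift increases by 1 at each position, starting from +1: 1, 2, 3, ….
Undoing it on gthieky: g−1=f, t−2=r, h−3=e, i−4=e, e−5=z, k−6=e, y−7=r.

freezer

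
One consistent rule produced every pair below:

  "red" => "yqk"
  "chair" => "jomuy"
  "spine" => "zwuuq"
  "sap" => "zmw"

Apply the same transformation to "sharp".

zomyw

The rule splits by letter class: vowels +12, consonants +7.
For sharp: s(cons)+7=z, h(cons)+7=o, a(vowel)+12=m, r(cons)+7=y, p(cons)+7=w.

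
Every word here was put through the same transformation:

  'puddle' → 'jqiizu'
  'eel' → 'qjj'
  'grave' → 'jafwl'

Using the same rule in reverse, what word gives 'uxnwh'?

crisp

The output letters match the input read backwards, each shifted +5: puddle reversed is elddup. Two steps: reverse the string, then apply a Caesar shift of +5.
Reversing it on uxnwh: shift back: u−5=p, x−5=s, n−5=i, w−5=r, h−5=c → psirc; then reverse → crisp.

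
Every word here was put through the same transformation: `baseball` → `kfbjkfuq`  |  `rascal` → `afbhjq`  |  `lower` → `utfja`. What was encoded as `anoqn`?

Shifts by position in baseball: pos 0: b→k (+9), pos 1: a→f (+5), pos 2: s→b (+9), pos 3: e→j (+5) — repeating every 2. A repeating key of period 2 is used — shifts +9, +5 over and over.
Undoing it on anoqn: a−9=r, n−5=i, o−9=f, q−5=l, n−9=e.

rifle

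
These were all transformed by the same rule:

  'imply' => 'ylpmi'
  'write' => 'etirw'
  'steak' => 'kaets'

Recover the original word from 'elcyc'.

cycle

The output letters match the input read backwards: imply reversed is ylpmi. It's just the letters in reverse order.
Decoding elcyc: then reverse → cycle.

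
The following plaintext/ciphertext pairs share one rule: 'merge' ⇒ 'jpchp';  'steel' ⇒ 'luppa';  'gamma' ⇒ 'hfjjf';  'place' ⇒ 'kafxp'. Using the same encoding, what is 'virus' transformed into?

mzcdl

m(12)→j(9) and e(4)→p(15) fit y≡9x+5 (mod 26); the inverse of 9 mod 26 is 3. This is an affine cipher: with a=0,…,z=25, each position x becomes (9x+5) mod 26.
Applying it to virus: v(21)→9·21+5≡12=m; i(8)→9·8+5≡25=z; r(17)→9·17+5≡2=c; u(20)→9·20+5≡3=d; s(18)→9·18+5≡11=l (all mod 26).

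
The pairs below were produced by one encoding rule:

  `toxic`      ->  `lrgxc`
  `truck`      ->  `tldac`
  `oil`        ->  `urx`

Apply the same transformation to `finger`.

anpwro

The output letters match the input read backwards, each shifted +9: toxic reversed is cixot. The word is reversed, then every letter is shifted forward by 9.
Applying it to finger: reverse → regnif; then shift: r+9=a, e+9=n, g+9=p, n+9=w, i+9=r, f+9=o.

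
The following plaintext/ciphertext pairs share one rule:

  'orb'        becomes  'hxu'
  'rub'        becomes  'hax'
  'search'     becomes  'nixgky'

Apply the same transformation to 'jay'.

egp

The output letters match the input read backwards, each shifted +6: orb reversed is bro. Two steps: reverse the string, then apply a Caesar shift of +6.
Applying it to jay: reverse → yaj; then shift: y+6=e, a+6=g, j+6=p.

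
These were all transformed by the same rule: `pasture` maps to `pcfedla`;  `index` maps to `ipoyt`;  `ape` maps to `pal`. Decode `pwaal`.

The word is reversed, then every letter is shifted forward by 11.
Decoding pwaal: shift back: p−11=e, w−11=l, a−11=p, a−11=p, l−11=a → elppa; then reverse → apple.

apple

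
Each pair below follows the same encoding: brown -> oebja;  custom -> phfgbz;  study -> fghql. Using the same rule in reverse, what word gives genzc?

tramp

Compare letters: b→o is +13, r→e is +13, o→b is +13 — a constant shift. It's a constant shift of +13 (ROT13).
Reversing it on genzc: g−13=t, e−13=r, n−13=a, z−13=m, c−13=p.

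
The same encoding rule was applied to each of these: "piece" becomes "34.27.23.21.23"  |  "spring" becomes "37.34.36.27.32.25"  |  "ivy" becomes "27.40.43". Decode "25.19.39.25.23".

gauge

p is letter #16 and maps to 34: an offset of 18. Letters become their 1-based position plus 18 (so a→19, b→20, …).
Undoing it on 25.19.39.25.23: 25→(25−18)÷1=7=g, 19→(19−18)÷1=1=a, 39→(39−18)÷1=21=u, 25→(25−18)÷1=7=g, 23→(23−18)÷1=5=e.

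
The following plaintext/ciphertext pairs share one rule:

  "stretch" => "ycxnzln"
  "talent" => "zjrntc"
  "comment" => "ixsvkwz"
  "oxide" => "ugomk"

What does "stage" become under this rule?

Shifts by position in stretch: pos 0: s→y (+6), pos 1: t→c (+9), pos 2: r→x (+6), pos 3: e→n (+9) — repeating every 2. A repeating key of period 2 is used — shifts +6, +9 over and over.
On stage: s+6=y, t+9=c, a+6=g, g+9=p, e+6=k.

ycgpk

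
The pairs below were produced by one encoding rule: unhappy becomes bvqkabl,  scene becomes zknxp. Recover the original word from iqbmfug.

biscuit

In unhappy: u→b is +7, n→v is +8, h→q is +9, a→k is +10 — the shift increases by 1 each position. The shift increases by 1 at each position, starting from +7: 7, 8, 9, ….
Reversing it on iqbmfug: i−7=b, q−8=i, b−9=s, m−10=c, f−11=u, u−12=i, g−13=t.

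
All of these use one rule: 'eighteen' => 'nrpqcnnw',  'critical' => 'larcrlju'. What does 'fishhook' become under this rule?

orbqqxxt

Each letter is shifted forward by 9 in the alphabet (a Caesar shift of +9).
On fishhook: f+9=o, i+9=r, s+9=b, h+9=q, h+9=q, o+9=x, o+9=x, k+9=t.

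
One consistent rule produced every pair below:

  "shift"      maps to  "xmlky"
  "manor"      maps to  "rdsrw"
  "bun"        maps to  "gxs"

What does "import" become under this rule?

lrurwy

The shift depends on letter class: consonant s→x is +5, but vowel i→l is +3. The rule splits by letter class: vowels +3, consonants +5.
Applying it to import: i(vowel)+3=l, m(cons)+5=r, p(cons)+5=u, o(vowel)+3=r, r(cons)+5=w, t(cons)+5=y.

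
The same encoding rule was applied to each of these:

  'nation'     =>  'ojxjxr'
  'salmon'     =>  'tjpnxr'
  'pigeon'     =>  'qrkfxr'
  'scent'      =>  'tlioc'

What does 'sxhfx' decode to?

Shifts by position in nation: pos 0: n→o (+1), pos 1: a→j (+9), pos 2: t→x (+4), pos 3: i→j (+1), pos 4: o→x (+9), pos 5: n→r (+4) — repeating every 3. A repeating key of period 3 is used — shifts +1, +9, +4 over and over.
Undoing it on sxhfx: s−1=r, x−9=o, h−4=d, f−1=e, x−9=o.

rodeo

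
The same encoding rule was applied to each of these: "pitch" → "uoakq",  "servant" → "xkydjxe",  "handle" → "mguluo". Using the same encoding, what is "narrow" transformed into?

sgyzxg

In pitch: p→u is +5, i→o is +6, t→a is +7, c→k is +8 — the shift increases by 1 each position. The shift increases by 1 at each position, starting from +5: 5, 6, 7, ….
For narrow: n+5=s, a+6=g, r+7=y, r+8=z, o+9=x, w+10=g.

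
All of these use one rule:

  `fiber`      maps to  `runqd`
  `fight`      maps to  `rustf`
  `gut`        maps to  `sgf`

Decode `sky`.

Compare letters: f→r is +12, i→u is +12, b→n is +12 — a constant shift. Each letter is shifted forward by 12 in the alphabet (a Caesar shift of +12).
Decoding sky: s−12=g, k−12=y, y−12=m.

gym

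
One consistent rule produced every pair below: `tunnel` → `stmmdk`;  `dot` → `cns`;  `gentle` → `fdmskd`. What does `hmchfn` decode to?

indigo

Compare letters: t→s is +25, u→t is +25, n→m is +25 — a constant shift. Every letter moves 25 places later in the alphabet, wrapping around z→a.
Decoding hmchfn: h−25=i, m−25=n, c−25=d, h−25=i, f−25=g, n−25=o.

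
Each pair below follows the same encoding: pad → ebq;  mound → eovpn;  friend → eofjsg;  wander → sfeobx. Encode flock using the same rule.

ldpmg

The output letters match the input read backwards, each shifted +1: pad reversed is dap. Two steps: reverse the string, then apply a Caesar shift of +1.
On flock: reverse → kcolf; then shift: k+1=l, c+1=d, o+1=p, l+1=m, f+1=g.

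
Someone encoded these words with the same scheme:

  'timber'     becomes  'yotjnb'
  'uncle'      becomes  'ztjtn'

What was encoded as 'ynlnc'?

Letter i (0-indexed) is shifted by i+5, so successive shifts are 5, 6, 7, ….
Decoding ynlnc: y−5=t, n−6=h, l−7=e, n−8=f, c−9=t.

theft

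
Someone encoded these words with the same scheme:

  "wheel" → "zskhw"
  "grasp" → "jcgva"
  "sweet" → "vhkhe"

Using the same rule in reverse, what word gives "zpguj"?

weary

Shifts by position in wheel: pos 0: w→z (+3), pos 1: h→s (+11), pos 2: e→k (+6), pos 3: e→h (+3), pos 4: l→w (+11) — repeating every 3. It's a Vigenère-style cipher with numeric key [3,11,6]: position i shifts by key[i mod 3].
Decoding zpguj: z−3=w, p−11=e, g−6=a, u−3=r, j−11=y.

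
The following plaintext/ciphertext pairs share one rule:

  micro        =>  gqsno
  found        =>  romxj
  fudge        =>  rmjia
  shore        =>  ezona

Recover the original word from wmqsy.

Treating letters as 0–25, the rule is x ↦ 17x + 10 (mod 26).
Reversing it on wmqsy: w(22)→23·(22−10)≡16=q; m(12)→23·(12−10)≡20=u; q(16)→23·(16−10)≡8=i; s(18)→23·(18−10)≡2=c; y(24)→23·(24−10)≡10=k (all mod 26).

quick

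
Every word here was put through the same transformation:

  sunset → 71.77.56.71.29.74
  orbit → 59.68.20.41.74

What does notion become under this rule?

56.59.74.41.59.56

s(#19)→71 and u(#21)→77: differences scale by 3, so n = 3·pos + 14. With a=1..z=26, the number is 3·pos + 14.
For notion: n=14→56, o=15→59, t=20→74, i=9→41, o=15→59, n=14→56.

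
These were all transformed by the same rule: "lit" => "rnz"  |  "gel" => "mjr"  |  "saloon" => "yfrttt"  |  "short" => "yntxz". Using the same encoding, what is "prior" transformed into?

vxntx

Vowels shift forward by 5 and consonants shift forward by 6.
For prior: p(cons)+6=v, r(cons)+6=x, i(vowel)+5=n, o(vowel)+5=t, r(cons)+6=x.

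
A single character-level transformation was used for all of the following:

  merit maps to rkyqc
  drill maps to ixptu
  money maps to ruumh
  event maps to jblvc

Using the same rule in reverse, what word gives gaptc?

built

In merit: m→r is +5, e→k is +6, r→y is +7, i→q is +8 — the shift increases by 1 each position. Each letter shifts forward by (position + 5), i.e. 5, 6, 7, … — the shift grows by one for each successive letter.
Decoding gaptc: g−5=b, a−6=u, p−7=i, t−8=l, c−9=t.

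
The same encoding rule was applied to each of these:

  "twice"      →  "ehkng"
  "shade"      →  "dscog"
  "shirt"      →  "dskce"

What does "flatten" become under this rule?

The shift depends on letter class: consonant t→e is +11, but vowel i→k is +2. Vowels shift forward by 2 and consonants shift forward by 11.
Applying it to flatten: f(cons)+11=q, l(cons)+11=w, a(vowel)+2=c, t(cons)+11=e, t(cons)+11=e, e(vowel)+2=g, n(cons)+11=y.

qwceegy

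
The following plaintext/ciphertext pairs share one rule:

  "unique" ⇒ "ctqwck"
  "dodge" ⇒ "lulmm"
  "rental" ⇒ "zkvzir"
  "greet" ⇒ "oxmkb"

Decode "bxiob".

trait

Shifts by position in unique: pos 0: u→c (+8), pos 1: n→t (+6), pos 2: i→q (+8), pos 3: q→w (+6) — repeating every 2. A repeating key of period 2 is used — shifts +8, +6 over and over.
Decoding bxiob: b−8=t, x−6=r, i−8=a, o−6=i, b−8=t.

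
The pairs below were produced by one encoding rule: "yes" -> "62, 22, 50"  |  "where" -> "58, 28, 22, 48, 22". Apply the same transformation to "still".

50, 52, 30, 36, 36

The formula is n = 2×(alphabet index, a=1) + 12.
Applying it to still: s=19→50, t=20→52, i=9→30, l=12→36, l=12→36.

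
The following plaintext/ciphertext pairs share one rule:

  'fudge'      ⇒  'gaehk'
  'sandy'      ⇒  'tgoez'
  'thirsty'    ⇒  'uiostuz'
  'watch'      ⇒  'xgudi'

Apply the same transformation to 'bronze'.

csuoak

The shift depends on letter class: consonant f→g is +1, but vowel u→a is +6. Two shifts are in play — +6 for a/e/i/o/u, +1 for every other letter.
On bronze: b(cons)+1=c, r(cons)+1=s, o(vowel)+6=u, n(cons)+1=o, z(cons)+1=a, e(vowel)+6=k.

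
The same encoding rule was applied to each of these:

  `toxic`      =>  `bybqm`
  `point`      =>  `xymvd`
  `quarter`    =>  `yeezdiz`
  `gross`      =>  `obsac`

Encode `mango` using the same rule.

The shifts repeat in a cycle of length 3: positions 0,1,… shift by +8, +10, +4, then the pattern repeats.
For mango: m+8=u, a+10=k, n+4=r, g+8=o, o+10=y.

ukroy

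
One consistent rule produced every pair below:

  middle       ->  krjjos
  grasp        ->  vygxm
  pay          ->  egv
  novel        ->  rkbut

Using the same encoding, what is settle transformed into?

krzzky

The output letters match the input read backwards, each shifted +6: middle reversed is elddim. Two steps: reverse the string, then apply a Caesar shift of +6.
For settle: reverse → elttes; then shift: e+6=k, l+6=r, t+6=z, t+6=z, e+6=k, s+6=y.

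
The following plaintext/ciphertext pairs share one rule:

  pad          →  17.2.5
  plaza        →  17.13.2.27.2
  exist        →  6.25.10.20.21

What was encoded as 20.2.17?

sap

p is letter #16 and maps to 17: an offset of 1. The number is (letter's place in the alphabet, a=1) + 1.
Reversing it on 20.2.17: 20→(20−1)÷1=19=s, 2→(2−1)÷1=1=a, 17→(17−1)÷1=16=p.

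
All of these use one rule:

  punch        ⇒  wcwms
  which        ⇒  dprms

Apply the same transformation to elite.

ltrdp

Each letter shifts forward by (position + 7), i.e. 7, 8, 9, … — the shift grows by one for each successive letter.
On elite: e+7=l, l+8=t, i+9=r, t+10=d, e+11=p.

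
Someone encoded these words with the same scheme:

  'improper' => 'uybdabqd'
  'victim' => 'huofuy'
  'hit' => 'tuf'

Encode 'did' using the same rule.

Each letter is shifted forward by 12 in the alphabet (a Caesar shift of +12).
On did: d+12=p, i+12=u, d+12=p.

pup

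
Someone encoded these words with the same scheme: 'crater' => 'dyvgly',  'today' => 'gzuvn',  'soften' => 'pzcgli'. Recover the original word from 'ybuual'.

riddle

c(2)→d(3) and r(17)→y(24) fit y≡17x+21 (mod 26); the inverse of 17 mod 26 is 23. Each letter's alphabet position (a=0..z=25) is mapped through 17·x+21 mod 26 — an affine cipher.
Undoing it on ybuual: y(24)→23·(24−21)≡17=r; b(1)→23·(1−21)≡8=i; u(20)→23·(20−21)≡3=d; u(20)→23·(20−21)≡3=d; a(0)→23·(0−21)≡11=l; l(11)→23·(11−21)≡4=e (all mod 26).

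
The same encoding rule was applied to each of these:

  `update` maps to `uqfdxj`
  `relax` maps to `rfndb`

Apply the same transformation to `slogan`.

In update: u→u is +0, p→q is +1, d→f is +2, a→d is +3 — the shift increases by 1 each position. The shift increases by 1 at each position, starting from +0: 0, 1, 2, ….
For slogan: s+0=s, l+1=m, o+2=q, g+3=j, a+4=e, n+5=s.

smqjes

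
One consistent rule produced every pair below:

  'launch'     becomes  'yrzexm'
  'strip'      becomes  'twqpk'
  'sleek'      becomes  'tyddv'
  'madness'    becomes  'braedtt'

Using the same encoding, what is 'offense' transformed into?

hggdetd

l(11)→y(24) and a(0)→r(17) fit y≡3x+17 (mod 26); the inverse of 3 mod 26 is 9. This is an affine cipher: with a=0,…,z=25, each position x becomes (3x+17) mod 26.
Applying it to offense: o(14)→3·14+17≡7=h; f(5)→3·5+17≡6=g; f(5)→3·5+17≡6=g; e(4)→3·4+17≡3=d; n(13)→3·13+17≡4=e; s(18)→3·18+17≡19=t; e(4)→3·4+17≡3=d (all mod 26).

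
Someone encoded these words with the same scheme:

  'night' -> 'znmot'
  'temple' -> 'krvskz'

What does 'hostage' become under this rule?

kmgzyun

The output letters match the input read backwards, each shifted +6: night reversed is thgin. The word is reversed, then every letter is shifted forward by 6.
Applying it to hostage: reverse → egatsoh; then shift: e+6=k, g+6=m, a+6=g, t+6=z, s+6=y, o+6=u, h+6=n.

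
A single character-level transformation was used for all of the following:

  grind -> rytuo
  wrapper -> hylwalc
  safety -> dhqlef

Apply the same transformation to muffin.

xbqmtu

Shifts by position in grind: pos 0: g→r (+11), pos 1: r→y (+7), pos 2: i→t (+11), pos 3: n→u (+7) — repeating every 2. A repeating key of period 2 is used — shifts +11, +7 over and over.
For muffin: m+11=x, u+7=b, f+11=q, f+7=m, i+11=t, n+7=u.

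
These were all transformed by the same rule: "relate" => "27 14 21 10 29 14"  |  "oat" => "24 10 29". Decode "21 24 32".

r is letter #18 and maps to 27: an offset of 9. The number is (letter's place in the alphabet, a=1) + 9.
Undoing it on 21 24 32: 21→(21−9)÷1=12=l, 24→(24−9)÷1=15=o, 32→(32−9)÷1=23=w.

low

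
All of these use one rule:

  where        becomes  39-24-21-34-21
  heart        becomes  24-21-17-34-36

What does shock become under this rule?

35-24-31-19-27

w is letter #23 and maps to 39: an offset of 16. The number is (letter's place in the alphabet, a=1) + 16.
For shock: s=19→35, h=8→24, o=15→31, c=3→19, k=11→27.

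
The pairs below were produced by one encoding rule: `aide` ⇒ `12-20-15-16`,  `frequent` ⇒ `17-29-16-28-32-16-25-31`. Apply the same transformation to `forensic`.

17-26-29-16-25-30-20-14

a is letter #1 and maps to 12: an offset of 11. Each letter is replaced by its alphabet position (a=1..z=26) + 11.
On forensic: f=6→17, o=15→26, r=18→29, e=5→16, n=14→25, s=19→30, i=9→20, c=3→14.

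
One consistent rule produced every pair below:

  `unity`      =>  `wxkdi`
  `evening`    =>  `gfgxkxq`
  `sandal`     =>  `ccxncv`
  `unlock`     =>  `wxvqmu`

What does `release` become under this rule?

bgvgccg

The shift depends on letter class: consonant n→x is +10, but vowel u→w is +2. Two shifts are in play — +2 for a/e/i/o/u, +10 for every other letter.
On release: r(cons)+10=b, e(vowel)+2=g, l(cons)+10=v, e(vowel)+2=g, a(vowel)+2=c, s(cons)+10=c, e(vowel)+2=g.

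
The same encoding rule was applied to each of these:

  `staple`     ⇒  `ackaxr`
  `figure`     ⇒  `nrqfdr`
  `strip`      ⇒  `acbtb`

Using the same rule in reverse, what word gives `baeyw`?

trunk

In staple: s→a is +8, t→c is +9, a→k is +10, p→a is +11 — the shift increases by 1 each position. Letter i (0-indexed) is shifted by i+8, so successive shifts are 8, 9, 10, ….
Decoding baeyw: b−8=t, a−9=r, e−10=u, y−11=n, w−12=k.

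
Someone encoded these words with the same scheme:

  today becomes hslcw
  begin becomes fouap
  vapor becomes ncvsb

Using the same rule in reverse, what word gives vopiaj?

t(19)→h(7) and o(14)→s(18) fit y≡3x+2 (mod 26); the inverse of 3 mod 26 is 9. This is an affine cipher: with a=0,…,z=25, each position x becomes (3x+2) mod 26.
Undoing it on vopiaj: v(21)→9·(21−2)≡15=p; o(14)→9·(14−2)≡4=e; p(15)→9·(15−2)≡13=n; i(8)→9·(8−2)≡2=c; a(0)→9·(0−2)≡8=i; j(9)→9·(9−2)≡11=l (all mod 26).

pencil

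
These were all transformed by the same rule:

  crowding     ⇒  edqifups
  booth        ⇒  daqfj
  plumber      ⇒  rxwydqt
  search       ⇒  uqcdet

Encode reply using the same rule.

Shifts by position in crowding: pos 0: c→e (+2), pos 1: r→d (+12), pos 2: o→q (+2), pos 3: w→i (+12) — repeating every 2. A repeating key of period 2 is used — shifts +2, +12 over and over.
On reply: r+2=t, e+12=q, p+2=r, l+12=x, y+2=a.

tqrxa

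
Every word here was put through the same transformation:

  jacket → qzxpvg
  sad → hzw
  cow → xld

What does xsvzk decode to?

Each pair mirrors across the alphabet (j↔q, a↔z, c↔x): positions sum to 25. Letters are reflected about the middle of the alphabet (position → 25−position): Atbash.
Reversing it on xsvzk: x↔c, s↔h, v↔e, z↔a, k↔p.

cheap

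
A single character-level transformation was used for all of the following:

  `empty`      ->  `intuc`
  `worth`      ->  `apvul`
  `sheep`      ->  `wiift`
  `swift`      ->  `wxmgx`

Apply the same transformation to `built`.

fvmmx

Shifts by position in empty: pos 0: e→i (+4), pos 1: m→n (+1), pos 2: p→t (+4), pos 3: t→u (+1) — repeating every 2. It's a Vigenère-style cipher with numeric key [4,1]: position i shifts by key[i mod 2].
Applying it to built: b+4=f, u+1=v, i+4=m, l+1=m, t+4=x.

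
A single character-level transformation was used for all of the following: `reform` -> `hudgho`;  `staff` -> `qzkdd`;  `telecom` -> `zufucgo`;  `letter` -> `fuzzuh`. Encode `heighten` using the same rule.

vuemvzux

r(17)→h(7) and e(4)→u(20) fit y≡9x+10 (mod 26); the inverse of 9 mod 26 is 3. Treating letters as 0–25, the rule is x ↦ 9x + 10 (mod 26).
For heighten: h(7)→9·7+10≡21=v; e(4)→9·4+10≡20=u; i(8)→9·8+10≡4=e; g(6)→9·6+10≡12=m; h(7)→9·7+10≡21=v; t(19)→9·19+10≡25=z; e(4)→9·4+10≡20=u; n(13)→9·13+10≡23=x (all mod 26).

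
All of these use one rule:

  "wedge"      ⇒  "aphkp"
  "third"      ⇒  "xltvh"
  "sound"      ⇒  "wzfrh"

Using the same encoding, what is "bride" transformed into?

The shift depends on letter class: consonant w→a is +4, but vowel e→p is +11. The rule splits by letter class: vowels +11, consonants +4.
For bride: b(cons)+4=f, r(cons)+4=v, i(vowel)+11=t, d(cons)+4=h, e(vowel)+11=p.

fvthp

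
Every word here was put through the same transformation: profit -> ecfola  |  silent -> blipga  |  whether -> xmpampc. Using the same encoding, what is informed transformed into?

Each letter's alphabet position (a=0..z=25) is mapped through 25·x+19 mod 26 — an affine cipher.
For informed: i(8)→25·8+19≡11=l; n(13)→25·13+19≡6=g; f(5)→25·5+19≡14=o; o(14)→25·14+19≡5=f; r(17)→25·17+19≡2=c; m(12)→25·12+19≡7=h; e(4)→25·4+19≡15=p; d(3)→25·3+19≡16=q (all mod 26).

lgofchpq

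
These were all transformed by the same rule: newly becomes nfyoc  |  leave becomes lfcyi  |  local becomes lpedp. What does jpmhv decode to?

joker

In newly: n→n is +0, e→f is +1, w→y is +2, l→o is +3 — the shift increases by 1 each position. Each letter shifts forward by its position index (0, 1, 2, …) — the shift grows by one for each successive letter.
Reversing it on jpmhv: j−0=j, p−1=o, m−2=k, h−3=e, v−4=r.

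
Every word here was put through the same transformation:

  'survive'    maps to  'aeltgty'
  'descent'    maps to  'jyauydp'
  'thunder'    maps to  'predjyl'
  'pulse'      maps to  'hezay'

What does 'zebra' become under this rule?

s(18)→a(0) and u(20)→e(4) fit y≡15x+16 (mod 26); the inverse of 15 mod 26 is 7. Each letter's alphabet position (a=0..z=25) is mapped through 15·x+16 mod 26 — an affine cipher.
Applying it to zebra: z(25)→15·25+16≡1=b; e(4)→15·4+16≡24=y; b(1)→15·1+16≡5=f; r(17)→15·17+16≡11=l; a(0)→15·0+16≡16=q (all mod 26).

byflq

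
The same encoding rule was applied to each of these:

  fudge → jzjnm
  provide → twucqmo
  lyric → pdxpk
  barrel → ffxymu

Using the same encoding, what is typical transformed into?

xdvpkjv

The shift increases by 1 at each position, starting from +4: 4, 5, 6, ….
Applying it to typical: t+4=x, y+5=d, p+6=v, i+7=p, c+8=k, a+9=j, l+10=v.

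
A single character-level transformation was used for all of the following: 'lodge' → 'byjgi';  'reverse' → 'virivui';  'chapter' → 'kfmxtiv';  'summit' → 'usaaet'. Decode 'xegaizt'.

pigment

l(11)→b(1) and o(14)→y(24) fit y≡25x+12 (mod 26); the inverse of 25 mod 26 is 25. This is an affine cipher: with a=0,…,z=25, each position x becomes (25x+12) mod 26.
Undoing it on xegaizt: x(23)→25·(23−12)≡15=p; e(4)→25·(4−12)≡8=i; g(6)→25·(6−12)≡6=g; a(0)→25·(0−12)≡12=m; i(8)→25·(8−12)≡4=e; z(25)→25·(25−12)≡13=n; t(19)→25·(19−12)≡19=t (all mod 26).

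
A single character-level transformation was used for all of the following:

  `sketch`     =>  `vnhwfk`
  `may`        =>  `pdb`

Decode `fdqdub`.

canary

Each letter is shifted forward by 3 in the alphabet (a Caesar shift of +3).
Undoing it on fdqdub: f−3=c, d−3=a, q−3=n, d−3=a, u−3=r, b−3=y.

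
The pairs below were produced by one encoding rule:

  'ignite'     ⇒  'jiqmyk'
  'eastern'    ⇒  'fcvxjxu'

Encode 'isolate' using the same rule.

Each letter shifts forward by (position + 1), i.e. 1, 2, 3, … — the shift grows by one for each successive letter.
On isolate: i+1=j, s+2=u, o+3=r, l+4=p, a+5=f, t+6=z, e+7=l.

jurpfzl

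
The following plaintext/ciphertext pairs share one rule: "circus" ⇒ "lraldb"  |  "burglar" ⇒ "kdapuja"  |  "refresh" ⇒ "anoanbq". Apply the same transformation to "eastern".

Compare letters: c→l is +9, i→r is +9, r→a is +9 — a constant shift. This is a Caesar cipher with shift 9.
For eastern: e+9=n, a+9=j, s+9=b, t+9=c, e+9=n, r+9=a, n+9=w.

njbcnaw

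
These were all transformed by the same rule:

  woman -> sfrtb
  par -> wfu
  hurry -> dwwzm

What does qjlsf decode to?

The output letters match the input read backwards, each shifted +5: woman reversed is namow. Two steps: reverse the string, then apply a Caesar shift of +5.
Reversing it on qjlsf: shift back: q−5=l, j−5=e, l−5=g, s−5=n, f−5=a → legna; then reverse → angel.

angel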